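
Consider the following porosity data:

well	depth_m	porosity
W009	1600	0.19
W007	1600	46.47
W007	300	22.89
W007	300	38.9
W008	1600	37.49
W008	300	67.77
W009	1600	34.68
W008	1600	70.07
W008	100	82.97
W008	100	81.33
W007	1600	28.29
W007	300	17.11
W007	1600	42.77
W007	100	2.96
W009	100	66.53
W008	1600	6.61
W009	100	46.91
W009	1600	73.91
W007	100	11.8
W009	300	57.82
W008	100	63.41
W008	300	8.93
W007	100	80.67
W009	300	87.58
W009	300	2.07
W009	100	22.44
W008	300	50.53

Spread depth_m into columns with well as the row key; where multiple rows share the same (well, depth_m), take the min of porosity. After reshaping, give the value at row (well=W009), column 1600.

0.19

Rows with well=W009 and depth_m=1600: porosity values are 0.19, 34.68, 73.91.
min(0.19, 34.68, 73.91) = 0.19.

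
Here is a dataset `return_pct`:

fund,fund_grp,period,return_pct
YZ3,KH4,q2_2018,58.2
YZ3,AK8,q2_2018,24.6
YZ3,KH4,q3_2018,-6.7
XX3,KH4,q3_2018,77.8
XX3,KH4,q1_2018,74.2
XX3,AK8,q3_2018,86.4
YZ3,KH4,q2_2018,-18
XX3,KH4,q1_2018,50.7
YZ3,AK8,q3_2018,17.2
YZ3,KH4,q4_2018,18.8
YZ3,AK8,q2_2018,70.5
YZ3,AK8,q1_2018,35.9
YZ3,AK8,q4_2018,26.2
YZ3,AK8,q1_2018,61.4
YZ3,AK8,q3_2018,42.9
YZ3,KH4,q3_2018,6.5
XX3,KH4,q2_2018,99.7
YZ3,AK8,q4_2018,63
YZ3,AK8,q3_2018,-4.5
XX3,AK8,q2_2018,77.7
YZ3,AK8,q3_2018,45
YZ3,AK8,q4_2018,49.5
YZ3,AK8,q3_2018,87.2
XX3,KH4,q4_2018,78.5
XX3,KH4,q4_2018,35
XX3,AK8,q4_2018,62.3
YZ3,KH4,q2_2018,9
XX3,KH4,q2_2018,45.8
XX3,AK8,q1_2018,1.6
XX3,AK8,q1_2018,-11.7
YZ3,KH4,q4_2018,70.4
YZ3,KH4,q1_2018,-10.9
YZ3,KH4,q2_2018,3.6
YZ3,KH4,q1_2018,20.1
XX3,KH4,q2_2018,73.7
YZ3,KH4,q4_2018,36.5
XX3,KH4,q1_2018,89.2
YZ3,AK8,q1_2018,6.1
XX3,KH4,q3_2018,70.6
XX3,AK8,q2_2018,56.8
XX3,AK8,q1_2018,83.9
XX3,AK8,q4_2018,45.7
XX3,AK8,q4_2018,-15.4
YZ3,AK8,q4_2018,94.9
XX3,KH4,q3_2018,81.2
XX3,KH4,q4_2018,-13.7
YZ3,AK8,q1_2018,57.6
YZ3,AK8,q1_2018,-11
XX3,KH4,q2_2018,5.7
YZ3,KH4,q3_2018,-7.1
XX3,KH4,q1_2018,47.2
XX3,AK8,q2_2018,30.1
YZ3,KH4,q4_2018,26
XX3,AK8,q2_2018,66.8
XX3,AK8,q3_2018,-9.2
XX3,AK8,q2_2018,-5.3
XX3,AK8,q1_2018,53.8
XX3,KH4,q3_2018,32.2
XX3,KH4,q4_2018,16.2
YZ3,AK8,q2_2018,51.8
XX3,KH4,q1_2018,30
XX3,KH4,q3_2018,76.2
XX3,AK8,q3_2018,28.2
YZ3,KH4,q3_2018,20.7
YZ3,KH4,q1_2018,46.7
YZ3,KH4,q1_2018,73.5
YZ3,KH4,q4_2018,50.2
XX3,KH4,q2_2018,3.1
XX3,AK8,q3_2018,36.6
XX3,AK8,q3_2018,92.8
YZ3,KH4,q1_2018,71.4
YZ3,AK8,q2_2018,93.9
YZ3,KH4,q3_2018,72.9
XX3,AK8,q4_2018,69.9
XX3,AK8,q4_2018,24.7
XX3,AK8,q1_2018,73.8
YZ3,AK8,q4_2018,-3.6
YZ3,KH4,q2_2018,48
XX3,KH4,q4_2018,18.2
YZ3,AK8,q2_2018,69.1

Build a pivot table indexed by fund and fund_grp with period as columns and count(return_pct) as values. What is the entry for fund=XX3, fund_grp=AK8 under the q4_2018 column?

5

Rows with fund=XX3, fund_grp=AK8 and period=q4_2018: return_pct values are 62.3, 45.7, -15.4, 69.9, 24.7.
5 rows match — count = 5.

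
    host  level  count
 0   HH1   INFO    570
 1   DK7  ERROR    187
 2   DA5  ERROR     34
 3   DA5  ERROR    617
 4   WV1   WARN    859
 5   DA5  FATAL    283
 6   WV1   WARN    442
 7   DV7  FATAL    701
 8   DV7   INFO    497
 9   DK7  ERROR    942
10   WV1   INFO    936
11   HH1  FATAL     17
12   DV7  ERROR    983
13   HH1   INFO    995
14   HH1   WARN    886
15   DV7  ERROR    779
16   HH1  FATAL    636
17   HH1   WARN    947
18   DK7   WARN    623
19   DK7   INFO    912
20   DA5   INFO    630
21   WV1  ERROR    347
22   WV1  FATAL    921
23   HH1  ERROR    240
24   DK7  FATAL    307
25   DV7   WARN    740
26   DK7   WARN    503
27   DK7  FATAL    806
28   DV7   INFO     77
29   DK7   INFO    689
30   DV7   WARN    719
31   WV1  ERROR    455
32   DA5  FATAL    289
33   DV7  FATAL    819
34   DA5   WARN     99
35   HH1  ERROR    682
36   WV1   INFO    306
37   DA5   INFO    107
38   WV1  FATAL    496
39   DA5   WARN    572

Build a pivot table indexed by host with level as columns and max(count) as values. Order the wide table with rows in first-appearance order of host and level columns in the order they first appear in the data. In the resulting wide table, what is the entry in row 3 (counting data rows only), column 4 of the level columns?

With rows in first-appearance order of host, row 3 is host=DA5. level columns in first-appearance order: INFO, ERROR, WARN, FATAL; column 4 is FATAL.
Long rows with host=DA5, level=FATAL: max(283, 289) = 289.

289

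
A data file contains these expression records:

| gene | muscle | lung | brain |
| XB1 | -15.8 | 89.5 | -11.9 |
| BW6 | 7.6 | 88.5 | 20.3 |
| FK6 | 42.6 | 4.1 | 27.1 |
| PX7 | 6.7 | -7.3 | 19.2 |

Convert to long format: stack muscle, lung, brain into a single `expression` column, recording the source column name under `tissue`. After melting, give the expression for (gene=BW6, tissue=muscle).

7.6

Unpivoting turns each (gene, wide-column) pair into one long row.
The wide cell at row BW6, column muscle holds 7.6, so the long row (BW6, muscle) has expression=7.6.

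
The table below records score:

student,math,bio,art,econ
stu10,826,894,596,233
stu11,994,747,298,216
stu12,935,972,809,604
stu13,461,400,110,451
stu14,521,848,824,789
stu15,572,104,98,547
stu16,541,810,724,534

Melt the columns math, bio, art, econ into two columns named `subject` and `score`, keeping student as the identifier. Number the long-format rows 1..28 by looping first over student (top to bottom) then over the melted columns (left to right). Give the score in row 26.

28 rows total (7 × 4). Row 26: index ⌊(26-1)/4⌋ = 6 into student → stu16; (26-1) mod 4 = 1 into the melted columns → bio.
So row 26 is (stu16, bio, 810); score = 810.

810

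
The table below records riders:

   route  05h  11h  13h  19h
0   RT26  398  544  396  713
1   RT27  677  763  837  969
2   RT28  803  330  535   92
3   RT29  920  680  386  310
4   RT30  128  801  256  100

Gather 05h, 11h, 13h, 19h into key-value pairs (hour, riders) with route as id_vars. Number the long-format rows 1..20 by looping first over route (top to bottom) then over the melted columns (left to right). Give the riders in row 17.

20 rows total (5 × 4). Row 17: index ⌊(17-1)/4⌋ = 4 into route → RT30; (17-1) mod 4 = 0 into the melted columns → 05h.
So row 17 is (RT30, 05h, 128); riders = 128.

128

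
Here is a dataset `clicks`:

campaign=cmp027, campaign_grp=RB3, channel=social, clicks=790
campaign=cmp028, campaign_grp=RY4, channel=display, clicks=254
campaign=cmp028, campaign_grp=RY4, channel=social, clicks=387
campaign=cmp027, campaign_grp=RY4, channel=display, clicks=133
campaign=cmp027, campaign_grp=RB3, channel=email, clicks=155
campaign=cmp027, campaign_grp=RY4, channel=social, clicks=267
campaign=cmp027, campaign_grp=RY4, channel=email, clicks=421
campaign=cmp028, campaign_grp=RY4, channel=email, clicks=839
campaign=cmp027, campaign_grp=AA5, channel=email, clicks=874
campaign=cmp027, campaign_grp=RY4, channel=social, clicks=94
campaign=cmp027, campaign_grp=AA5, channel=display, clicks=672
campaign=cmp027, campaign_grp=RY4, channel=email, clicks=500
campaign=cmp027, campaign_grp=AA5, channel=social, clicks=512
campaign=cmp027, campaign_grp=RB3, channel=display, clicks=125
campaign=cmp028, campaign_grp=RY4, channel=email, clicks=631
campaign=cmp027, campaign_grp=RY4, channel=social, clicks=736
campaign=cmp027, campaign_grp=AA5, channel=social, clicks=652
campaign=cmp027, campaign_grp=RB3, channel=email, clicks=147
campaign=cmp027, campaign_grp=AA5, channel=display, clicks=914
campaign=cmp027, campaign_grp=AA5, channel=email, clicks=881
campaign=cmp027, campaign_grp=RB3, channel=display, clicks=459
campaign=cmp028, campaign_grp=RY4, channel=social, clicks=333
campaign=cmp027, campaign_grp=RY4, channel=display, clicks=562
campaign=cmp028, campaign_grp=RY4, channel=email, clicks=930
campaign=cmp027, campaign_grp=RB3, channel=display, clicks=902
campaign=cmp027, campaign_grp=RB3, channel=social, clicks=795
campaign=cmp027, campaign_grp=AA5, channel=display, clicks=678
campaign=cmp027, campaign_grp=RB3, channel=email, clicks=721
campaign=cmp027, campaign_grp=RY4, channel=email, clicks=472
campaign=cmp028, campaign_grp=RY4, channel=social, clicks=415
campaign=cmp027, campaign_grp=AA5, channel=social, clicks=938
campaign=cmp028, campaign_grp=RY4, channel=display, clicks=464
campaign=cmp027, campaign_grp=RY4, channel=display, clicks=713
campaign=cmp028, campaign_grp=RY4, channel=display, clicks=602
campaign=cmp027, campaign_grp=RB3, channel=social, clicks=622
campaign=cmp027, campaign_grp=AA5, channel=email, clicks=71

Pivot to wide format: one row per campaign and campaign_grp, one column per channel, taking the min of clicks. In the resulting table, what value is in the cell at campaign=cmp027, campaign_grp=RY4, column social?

Rows with campaign=cmp027, campaign_grp=RY4 and channel=social: clicks values are 267, 94, 736.
min(267, 94, 736) = 94.

94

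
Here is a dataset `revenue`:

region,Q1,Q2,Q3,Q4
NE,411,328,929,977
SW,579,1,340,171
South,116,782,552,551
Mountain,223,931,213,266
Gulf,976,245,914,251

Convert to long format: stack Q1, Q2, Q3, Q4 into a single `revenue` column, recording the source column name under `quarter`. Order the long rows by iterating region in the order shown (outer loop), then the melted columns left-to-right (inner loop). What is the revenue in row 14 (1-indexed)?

931

20 rows total (5 × 4). Row 14: index ⌊(14-1)/4⌋ = 3 into region → Mountain; (14-1) mod 4 = 1 into the melted columns → Q2.
So row 14 is (Mountain, Q2, 931); revenue = 931.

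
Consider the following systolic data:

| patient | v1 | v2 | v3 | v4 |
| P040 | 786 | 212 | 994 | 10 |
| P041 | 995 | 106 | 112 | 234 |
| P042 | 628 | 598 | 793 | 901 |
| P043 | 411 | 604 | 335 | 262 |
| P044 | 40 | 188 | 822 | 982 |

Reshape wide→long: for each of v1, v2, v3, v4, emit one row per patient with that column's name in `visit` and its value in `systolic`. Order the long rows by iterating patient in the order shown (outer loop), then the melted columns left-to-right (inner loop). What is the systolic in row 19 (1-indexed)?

20 rows total (5 × 4). Row 19: index ⌊(19-1)/4⌋ = 4 into patient → P044; (19-1) mod 4 = 2 into the melted columns → v3.
So row 19 is (P044, v3, 822); systolic = 822.

822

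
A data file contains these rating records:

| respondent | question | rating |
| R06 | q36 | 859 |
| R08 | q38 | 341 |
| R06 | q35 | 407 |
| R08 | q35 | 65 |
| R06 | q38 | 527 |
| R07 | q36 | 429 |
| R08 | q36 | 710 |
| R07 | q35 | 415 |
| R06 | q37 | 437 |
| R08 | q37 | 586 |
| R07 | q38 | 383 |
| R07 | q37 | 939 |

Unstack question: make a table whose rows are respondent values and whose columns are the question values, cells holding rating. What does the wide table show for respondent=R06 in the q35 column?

407

Wide layout: rows indexed by respondent, columns are the 4 distinct question values (q36, q38, q35, q37).
Cell (respondent=R06, question=q35) draws from the long row where respondent=R06 and question=q35, which has rating=407.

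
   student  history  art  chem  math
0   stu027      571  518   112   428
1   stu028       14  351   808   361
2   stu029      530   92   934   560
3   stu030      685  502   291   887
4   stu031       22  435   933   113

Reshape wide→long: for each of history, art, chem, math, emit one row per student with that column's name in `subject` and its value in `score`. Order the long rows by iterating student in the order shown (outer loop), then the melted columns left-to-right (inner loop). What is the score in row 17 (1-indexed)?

22

20 rows total (5 × 4). Row 17: index ⌊(17-1)/4⌋ = 4 into student → stu031; (17-1) mod 4 = 0 into the melted columns → history.
So row 17 is (stu031, history, 22); score = 22.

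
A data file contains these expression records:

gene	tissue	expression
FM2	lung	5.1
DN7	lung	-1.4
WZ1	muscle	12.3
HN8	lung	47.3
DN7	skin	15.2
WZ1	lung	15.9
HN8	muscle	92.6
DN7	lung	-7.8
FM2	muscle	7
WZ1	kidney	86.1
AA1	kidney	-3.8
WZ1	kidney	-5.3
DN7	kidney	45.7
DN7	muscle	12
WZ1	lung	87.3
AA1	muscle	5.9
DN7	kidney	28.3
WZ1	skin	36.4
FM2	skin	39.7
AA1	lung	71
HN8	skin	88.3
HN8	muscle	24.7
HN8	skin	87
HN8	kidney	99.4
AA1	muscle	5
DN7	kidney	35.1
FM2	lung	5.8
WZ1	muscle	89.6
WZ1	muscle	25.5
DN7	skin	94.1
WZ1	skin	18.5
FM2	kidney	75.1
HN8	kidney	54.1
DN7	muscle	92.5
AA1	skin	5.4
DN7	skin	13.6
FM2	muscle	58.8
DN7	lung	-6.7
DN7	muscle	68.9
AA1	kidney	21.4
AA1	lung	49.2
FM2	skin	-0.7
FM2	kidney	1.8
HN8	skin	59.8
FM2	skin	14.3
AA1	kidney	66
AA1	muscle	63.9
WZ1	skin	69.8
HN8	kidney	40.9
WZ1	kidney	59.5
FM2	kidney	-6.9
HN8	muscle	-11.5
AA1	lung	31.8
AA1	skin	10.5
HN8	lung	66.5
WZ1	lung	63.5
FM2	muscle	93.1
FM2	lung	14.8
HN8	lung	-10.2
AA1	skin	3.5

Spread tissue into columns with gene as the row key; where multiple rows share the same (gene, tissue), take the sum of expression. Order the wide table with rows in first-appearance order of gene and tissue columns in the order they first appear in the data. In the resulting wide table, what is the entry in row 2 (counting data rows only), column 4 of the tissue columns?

109.1

With rows in first-appearance order of gene, row 2 is gene=DN7. tissue columns in first-appearance order: lung, muscle, skin, kidney; column 4 is kidney.
Long rows with gene=DN7, tissue=kidney: 45.7 + 28.3 + 35.1 = 109.1.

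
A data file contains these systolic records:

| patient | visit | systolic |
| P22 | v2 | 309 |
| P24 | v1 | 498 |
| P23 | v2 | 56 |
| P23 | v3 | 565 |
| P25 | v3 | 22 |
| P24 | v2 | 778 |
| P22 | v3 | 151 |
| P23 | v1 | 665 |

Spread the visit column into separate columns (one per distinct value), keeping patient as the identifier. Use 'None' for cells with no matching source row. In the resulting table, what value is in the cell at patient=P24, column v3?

No long-format row has patient=P24 and visit=v3, so the cell is None.

None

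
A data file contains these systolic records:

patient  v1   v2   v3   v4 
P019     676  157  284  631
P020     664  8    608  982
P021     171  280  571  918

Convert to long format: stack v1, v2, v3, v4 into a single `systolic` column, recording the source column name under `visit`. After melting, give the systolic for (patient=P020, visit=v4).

982

Unpivoting turns each (patient, wide-column) pair into one long row.
The wide cell at row P020, column v4 holds 982, so the long row (P020, v4) has systolic=982.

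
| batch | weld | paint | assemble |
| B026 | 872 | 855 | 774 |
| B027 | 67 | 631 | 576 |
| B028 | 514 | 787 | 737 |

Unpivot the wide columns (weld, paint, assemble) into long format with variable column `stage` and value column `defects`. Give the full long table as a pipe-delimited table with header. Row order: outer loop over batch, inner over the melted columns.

| batch | stage | defects |
| B026 | weld | 872 |
| B026 | paint | 855 |
| B026 | assemble | 774 |
| B027 | weld | 67 |
| B027 | paint | 631 |
| B027 | assemble | 576 |
| B028 | weld | 514 |
| B028 | paint | 787 |
| B028 | assemble | 737 |

Each (batch, column) pair becomes one row: 3 × 3 = 9 rows.
For example, (B026, weld) → defects=872.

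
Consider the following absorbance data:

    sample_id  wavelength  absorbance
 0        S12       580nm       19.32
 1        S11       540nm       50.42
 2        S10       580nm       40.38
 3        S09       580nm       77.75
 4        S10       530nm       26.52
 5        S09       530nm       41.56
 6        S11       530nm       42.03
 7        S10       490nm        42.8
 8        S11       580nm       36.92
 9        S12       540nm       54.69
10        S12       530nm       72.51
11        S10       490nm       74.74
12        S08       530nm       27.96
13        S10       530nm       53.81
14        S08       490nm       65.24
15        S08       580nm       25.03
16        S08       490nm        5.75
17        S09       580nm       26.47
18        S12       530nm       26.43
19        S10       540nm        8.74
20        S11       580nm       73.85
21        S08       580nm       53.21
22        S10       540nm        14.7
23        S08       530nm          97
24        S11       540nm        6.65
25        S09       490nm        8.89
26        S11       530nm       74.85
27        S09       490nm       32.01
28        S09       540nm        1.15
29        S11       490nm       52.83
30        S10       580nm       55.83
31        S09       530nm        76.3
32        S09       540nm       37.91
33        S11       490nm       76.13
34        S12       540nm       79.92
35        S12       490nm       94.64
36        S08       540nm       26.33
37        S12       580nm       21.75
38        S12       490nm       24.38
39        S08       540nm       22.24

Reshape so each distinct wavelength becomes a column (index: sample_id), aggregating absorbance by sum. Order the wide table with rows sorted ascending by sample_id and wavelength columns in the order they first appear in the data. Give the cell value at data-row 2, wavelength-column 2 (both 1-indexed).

With rows sorted ascending by sample_id, row 2 is sample_id=S09. wavelength columns in first-appearance order: 580nm, 540nm, 530nm, 490nm; column 2 is 540nm.
Long rows with sample_id=S09, wavelength=540nm: 1.15 + 37.91 = 39.06.

39.06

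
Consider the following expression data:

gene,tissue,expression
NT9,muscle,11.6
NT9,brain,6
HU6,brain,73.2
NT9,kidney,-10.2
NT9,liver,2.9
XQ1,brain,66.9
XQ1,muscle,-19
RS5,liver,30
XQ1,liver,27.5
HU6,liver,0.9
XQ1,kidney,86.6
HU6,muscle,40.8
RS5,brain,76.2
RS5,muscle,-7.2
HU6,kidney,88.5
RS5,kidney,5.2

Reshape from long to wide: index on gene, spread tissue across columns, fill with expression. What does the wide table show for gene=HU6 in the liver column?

Wide layout: rows indexed by gene, columns are the 4 distinct tissue values (muscle, brain, kidney, liver).
Cell (gene=HU6, tissue=liver) draws from the long row where gene=HU6 and tissue=liver, which has expression=0.9.

0.9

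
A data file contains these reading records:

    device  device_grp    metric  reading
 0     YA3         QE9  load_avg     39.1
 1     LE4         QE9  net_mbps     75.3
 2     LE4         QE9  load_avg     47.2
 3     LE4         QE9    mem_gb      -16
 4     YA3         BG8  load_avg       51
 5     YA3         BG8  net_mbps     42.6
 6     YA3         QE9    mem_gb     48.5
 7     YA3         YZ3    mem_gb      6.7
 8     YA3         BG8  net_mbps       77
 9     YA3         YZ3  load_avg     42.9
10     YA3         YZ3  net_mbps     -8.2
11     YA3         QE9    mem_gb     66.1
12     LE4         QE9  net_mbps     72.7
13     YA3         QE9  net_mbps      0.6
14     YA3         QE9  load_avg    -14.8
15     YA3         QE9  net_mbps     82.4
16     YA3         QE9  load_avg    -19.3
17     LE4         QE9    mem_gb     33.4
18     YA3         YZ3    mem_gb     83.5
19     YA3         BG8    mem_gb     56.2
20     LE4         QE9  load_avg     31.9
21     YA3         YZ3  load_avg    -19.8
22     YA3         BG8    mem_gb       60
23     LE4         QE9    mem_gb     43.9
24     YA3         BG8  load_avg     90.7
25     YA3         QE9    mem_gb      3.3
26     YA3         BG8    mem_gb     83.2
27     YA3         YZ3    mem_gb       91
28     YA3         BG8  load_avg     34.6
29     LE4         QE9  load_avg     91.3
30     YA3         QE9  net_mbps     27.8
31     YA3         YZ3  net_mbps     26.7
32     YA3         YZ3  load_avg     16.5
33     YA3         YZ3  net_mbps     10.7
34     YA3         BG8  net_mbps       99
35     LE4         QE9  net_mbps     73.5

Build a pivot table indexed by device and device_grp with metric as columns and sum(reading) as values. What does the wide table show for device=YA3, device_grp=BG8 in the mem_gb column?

Rows with device=YA3, device_grp=BG8 and metric=mem_gb: reading values are 56.2, 60, 83.2.
56.2 + 60 + 83.2 = 199.4.

199.4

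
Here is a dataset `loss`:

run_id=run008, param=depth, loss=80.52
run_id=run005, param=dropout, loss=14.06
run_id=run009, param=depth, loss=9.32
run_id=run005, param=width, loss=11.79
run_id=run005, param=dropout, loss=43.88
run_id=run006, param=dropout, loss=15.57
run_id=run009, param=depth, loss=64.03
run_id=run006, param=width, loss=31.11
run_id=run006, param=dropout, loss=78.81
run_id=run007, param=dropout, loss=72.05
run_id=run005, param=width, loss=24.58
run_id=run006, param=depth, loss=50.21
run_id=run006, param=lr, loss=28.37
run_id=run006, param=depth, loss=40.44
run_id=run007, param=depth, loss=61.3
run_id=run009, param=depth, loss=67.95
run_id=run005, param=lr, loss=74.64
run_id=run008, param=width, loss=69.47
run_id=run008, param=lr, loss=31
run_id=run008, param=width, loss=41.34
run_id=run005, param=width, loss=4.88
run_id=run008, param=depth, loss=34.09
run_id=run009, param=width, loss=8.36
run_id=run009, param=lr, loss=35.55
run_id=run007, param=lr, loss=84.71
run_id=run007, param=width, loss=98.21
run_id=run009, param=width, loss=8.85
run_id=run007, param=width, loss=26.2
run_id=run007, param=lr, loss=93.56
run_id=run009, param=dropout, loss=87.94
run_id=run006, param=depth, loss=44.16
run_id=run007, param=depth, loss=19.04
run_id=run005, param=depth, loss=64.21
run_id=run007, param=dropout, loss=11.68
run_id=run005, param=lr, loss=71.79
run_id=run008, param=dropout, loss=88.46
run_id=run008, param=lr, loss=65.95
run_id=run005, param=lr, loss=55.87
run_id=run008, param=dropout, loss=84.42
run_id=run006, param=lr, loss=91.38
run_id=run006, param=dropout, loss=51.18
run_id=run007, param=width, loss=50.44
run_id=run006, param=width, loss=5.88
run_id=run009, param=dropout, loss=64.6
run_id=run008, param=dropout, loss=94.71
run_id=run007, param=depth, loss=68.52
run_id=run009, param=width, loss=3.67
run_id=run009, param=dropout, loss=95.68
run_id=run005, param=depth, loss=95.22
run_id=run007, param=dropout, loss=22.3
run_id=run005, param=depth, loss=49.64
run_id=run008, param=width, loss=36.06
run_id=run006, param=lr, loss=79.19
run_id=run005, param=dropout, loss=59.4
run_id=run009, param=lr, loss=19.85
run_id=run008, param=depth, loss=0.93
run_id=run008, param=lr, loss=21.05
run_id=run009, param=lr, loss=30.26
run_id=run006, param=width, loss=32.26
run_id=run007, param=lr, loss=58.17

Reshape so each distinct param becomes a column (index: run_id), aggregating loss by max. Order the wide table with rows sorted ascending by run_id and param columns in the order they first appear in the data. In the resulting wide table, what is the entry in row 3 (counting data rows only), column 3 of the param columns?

98.21

With rows sorted ascending by run_id, row 3 is run_id=run007. param columns in first-appearance order: depth, dropout, width, lr; column 3 is width.
Long rows with run_id=run007, param=width: max(98.21, 26.2, 50.44) = 98.21.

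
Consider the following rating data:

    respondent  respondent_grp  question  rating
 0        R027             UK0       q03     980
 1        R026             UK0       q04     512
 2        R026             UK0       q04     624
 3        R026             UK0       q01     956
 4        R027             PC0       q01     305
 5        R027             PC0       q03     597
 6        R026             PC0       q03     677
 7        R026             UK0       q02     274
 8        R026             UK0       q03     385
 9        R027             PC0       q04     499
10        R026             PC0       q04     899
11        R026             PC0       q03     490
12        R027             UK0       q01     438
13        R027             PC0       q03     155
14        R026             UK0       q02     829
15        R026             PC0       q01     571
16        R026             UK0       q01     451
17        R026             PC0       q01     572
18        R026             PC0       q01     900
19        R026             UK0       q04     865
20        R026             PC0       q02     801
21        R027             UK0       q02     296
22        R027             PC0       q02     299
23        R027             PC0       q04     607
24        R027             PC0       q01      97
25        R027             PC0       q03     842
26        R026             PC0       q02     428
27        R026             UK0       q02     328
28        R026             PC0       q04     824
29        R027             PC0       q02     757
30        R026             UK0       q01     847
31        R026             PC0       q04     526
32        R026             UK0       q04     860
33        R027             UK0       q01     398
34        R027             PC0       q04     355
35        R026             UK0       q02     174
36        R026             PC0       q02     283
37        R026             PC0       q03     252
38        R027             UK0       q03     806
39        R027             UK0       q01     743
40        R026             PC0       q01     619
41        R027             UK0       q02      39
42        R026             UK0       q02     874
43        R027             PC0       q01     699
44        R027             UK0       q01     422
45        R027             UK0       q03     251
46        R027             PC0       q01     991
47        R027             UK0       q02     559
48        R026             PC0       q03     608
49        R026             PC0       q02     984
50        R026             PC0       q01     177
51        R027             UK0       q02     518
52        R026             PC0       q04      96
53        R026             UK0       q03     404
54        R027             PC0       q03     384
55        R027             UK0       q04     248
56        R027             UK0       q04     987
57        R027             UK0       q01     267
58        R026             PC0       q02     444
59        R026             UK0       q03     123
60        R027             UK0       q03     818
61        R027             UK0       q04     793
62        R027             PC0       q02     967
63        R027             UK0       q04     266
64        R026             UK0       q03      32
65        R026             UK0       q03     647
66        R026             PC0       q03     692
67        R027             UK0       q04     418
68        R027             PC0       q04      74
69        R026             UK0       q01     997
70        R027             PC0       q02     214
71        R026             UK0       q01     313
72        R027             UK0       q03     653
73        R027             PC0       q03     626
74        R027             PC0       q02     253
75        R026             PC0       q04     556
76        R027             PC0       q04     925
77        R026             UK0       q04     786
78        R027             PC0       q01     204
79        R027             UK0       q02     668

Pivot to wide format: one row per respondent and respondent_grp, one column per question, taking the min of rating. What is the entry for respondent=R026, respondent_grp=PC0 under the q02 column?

Rows with respondent=R026, respondent_grp=PC0 and question=q02: rating values are 801, 428, 283, 984, 444.
min(801, 428, 283, 984, 444) = 283.

283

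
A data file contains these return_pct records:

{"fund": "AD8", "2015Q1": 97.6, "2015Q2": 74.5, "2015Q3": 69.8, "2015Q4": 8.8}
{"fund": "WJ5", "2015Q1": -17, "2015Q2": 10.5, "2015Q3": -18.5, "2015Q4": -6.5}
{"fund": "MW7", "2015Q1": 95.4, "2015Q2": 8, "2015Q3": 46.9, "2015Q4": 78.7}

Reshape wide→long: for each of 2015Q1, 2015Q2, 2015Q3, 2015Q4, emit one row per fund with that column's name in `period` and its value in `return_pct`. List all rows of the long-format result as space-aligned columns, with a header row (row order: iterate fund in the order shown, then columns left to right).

Each (fund, column) pair becomes one row: 3 × 4 = 12 rows.
For example, (AD8, 2015Q1) → return_pct=97.6.

fund  period  return_pct
AD8   2015Q1  97.6      
AD8   2015Q2  74.5      
AD8   2015Q3  69.8      
AD8   2015Q4  8.8       
WJ5   2015Q1  -17       
WJ5   2015Q2  10.5      
WJ5   2015Q3  -18.5     
WJ5   2015Q4  -6.5      
MW7   2015Q1  95.4      
MW7   2015Q2  8         
MW7   2015Q3  46.9      
MW7   2015Q4  78.7      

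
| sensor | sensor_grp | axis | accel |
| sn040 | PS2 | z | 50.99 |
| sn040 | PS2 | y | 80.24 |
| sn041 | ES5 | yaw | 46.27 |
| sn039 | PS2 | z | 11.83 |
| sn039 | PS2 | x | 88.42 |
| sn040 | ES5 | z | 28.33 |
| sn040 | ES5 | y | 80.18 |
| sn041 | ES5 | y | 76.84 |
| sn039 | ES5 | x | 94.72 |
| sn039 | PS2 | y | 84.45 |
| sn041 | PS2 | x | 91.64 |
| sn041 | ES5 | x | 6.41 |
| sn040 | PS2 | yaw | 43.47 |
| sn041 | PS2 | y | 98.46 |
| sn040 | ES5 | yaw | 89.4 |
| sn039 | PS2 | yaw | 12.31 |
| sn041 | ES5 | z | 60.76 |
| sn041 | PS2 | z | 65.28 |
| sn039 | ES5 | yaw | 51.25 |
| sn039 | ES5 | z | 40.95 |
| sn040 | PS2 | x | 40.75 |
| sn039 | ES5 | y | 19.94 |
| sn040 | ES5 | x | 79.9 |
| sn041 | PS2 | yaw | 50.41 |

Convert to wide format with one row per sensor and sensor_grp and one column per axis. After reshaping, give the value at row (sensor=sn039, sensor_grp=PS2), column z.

11.83

Wide layout: rows indexed by sensor and sensor_grp, columns are the 4 distinct axis values (z, y, yaw, x).
Cell (sensor=sn039, sensor_grp=PS2, axis=z) draws from the long row where sensor=sn039, sensor_grp=PS2 and axis=z, which has accel=11.83.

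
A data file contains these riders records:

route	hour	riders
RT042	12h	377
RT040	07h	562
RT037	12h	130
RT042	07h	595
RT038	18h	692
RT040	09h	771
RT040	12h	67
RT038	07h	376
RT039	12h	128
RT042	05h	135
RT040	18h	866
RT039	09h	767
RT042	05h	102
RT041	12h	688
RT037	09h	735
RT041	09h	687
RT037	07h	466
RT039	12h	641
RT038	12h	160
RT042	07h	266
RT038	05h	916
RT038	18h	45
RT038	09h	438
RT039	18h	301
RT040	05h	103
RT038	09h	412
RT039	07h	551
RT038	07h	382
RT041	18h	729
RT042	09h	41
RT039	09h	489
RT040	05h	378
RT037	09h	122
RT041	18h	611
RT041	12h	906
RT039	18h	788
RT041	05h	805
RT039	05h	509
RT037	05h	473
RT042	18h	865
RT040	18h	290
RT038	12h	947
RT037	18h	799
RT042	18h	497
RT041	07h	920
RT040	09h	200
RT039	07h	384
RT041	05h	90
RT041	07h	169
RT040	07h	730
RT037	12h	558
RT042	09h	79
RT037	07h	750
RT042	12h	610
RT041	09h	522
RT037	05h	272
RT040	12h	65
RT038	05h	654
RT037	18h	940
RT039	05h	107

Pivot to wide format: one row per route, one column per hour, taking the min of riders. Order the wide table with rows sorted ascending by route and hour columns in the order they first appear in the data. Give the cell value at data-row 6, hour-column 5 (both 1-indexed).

With rows sorted ascending by route, row 6 is route=RT042. hour columns in first-appearance order: 12h, 07h, 18h, 09h, 05h; column 5 is 05h.
Long rows with route=RT042, hour=05h: min(135, 102) = 102.

102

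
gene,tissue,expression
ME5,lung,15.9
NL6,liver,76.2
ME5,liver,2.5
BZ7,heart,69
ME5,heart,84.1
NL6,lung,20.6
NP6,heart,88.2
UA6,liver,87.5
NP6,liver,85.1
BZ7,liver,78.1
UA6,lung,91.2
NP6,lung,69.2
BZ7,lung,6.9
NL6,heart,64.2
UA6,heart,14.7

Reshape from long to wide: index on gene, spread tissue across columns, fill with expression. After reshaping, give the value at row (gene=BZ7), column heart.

Wide layout: rows indexed by gene, columns are the 3 distinct tissue values (lung, liver, heart).
Cell (gene=BZ7, tissue=heart) draws from the long row where gene=BZ7 and tissue=heart, which has expression=69.

69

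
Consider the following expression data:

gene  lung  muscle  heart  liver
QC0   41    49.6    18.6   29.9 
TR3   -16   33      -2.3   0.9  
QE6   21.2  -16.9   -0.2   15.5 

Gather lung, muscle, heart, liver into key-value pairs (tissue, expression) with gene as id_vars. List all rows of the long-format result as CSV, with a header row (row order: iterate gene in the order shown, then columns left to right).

gene,tissue,expression
QC0,lung,41
QC0,muscle,49.6
QC0,heart,18.6
QC0,liver,29.9
TR3,lung,-16
TR3,muscle,33
TR3,heart,-2.3
TR3,liver,0.9
QE6,lung,21.2
QE6,muscle,-16.9
QE6,heart,-0.2
QE6,liver,15.5

Each (gene, column) pair becomes one row: 3 × 4 = 12 rows.
For example, (QC0, lung) → expression=41.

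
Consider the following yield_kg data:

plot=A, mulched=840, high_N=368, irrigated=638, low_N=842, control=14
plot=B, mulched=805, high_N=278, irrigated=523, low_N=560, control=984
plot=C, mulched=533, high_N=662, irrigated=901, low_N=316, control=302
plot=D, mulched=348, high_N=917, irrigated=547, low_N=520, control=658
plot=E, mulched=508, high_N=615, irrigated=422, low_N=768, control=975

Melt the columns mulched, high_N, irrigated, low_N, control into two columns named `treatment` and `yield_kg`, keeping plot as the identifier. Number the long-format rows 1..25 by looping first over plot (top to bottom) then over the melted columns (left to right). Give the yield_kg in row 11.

533

25 rows total (5 × 5). Row 11: index ⌊(11-1)/5⌋ = 2 into plot → C; (11-1) mod 5 = 0 into the melted columns → mulched.
So row 11 is (C, mulched, 533); yield_kg = 533.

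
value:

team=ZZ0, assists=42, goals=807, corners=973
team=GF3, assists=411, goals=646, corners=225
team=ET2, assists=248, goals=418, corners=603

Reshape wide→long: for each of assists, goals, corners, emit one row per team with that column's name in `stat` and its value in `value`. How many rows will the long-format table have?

3 team values × 3 melted columns = 9 rows.

9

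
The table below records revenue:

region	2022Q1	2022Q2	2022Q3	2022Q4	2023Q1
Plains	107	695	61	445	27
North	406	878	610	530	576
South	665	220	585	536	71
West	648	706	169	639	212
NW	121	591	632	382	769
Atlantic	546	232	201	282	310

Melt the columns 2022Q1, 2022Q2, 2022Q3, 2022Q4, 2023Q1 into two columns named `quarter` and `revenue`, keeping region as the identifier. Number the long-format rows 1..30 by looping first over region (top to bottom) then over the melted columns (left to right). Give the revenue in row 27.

232

30 rows total (6 × 5). Row 27: index ⌊(27-1)/5⌋ = 5 into region → Atlantic; (27-1) mod 5 = 1 into the melted columns → 2022Q2.
So row 27 is (Atlantic, 2022Q2, 232); revenue = 232.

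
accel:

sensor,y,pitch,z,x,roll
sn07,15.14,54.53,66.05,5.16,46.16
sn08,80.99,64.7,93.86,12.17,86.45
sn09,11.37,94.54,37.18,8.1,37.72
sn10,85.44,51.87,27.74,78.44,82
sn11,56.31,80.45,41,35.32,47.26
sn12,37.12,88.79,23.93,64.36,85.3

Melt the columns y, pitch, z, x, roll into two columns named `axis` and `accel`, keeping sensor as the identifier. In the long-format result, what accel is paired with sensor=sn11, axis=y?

56.31

Unpivoting turns each (sensor, wide-column) pair into one long row.
The wide cell at row sn11, column y holds 56.31, so the long row (sn11, y) has accel=56.31.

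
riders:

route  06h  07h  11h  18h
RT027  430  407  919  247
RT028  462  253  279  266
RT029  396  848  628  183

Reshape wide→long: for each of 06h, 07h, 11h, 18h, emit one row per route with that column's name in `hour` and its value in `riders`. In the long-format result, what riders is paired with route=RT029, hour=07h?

Unpivoting turns each (route, wide-column) pair into one long row.
The wide cell at row RT029, column 07h holds 848, so the long row (RT029, 07h) has riders=848.

848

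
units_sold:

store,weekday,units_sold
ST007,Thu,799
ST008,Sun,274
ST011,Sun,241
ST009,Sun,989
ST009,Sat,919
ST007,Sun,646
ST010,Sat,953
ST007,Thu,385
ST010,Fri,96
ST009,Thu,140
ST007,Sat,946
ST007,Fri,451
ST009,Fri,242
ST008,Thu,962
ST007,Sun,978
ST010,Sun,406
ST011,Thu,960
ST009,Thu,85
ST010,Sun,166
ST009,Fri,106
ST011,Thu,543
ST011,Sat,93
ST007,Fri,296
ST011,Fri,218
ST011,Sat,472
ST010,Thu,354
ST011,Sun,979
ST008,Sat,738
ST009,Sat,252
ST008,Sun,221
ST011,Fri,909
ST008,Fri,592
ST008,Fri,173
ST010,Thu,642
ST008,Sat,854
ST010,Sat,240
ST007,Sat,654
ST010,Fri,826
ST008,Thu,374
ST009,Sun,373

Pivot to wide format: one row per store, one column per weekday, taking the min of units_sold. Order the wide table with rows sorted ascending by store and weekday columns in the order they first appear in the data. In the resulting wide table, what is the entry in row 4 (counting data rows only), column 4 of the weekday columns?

With rows sorted ascending by store, row 4 is store=ST010. weekday columns in first-appearance order: Thu, Sun, Sat, Fri; column 4 is Fri.
Long rows with store=ST010, weekday=Fri: min(96, 826) = 96.

96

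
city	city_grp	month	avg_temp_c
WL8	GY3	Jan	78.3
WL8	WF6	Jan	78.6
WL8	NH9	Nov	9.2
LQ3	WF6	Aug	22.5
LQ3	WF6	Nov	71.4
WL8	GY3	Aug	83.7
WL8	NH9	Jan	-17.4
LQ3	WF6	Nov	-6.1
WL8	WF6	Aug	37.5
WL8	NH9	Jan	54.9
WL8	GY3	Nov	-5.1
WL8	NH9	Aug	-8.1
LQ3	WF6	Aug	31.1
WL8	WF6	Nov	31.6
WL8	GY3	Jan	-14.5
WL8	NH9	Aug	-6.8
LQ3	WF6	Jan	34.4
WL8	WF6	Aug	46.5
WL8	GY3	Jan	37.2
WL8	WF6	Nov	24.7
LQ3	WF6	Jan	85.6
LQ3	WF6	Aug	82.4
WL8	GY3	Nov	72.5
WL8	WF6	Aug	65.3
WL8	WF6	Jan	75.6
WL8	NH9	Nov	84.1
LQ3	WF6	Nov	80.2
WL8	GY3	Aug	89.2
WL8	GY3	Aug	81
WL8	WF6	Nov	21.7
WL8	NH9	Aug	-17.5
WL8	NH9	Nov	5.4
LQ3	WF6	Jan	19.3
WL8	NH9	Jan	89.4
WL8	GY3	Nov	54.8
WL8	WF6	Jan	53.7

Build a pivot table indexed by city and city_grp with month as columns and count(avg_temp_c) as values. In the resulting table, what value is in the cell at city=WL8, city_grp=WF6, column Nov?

Rows with city=WL8, city_grp=WF6 and month=Nov: avg_temp_c values are 31.6, 24.7, 21.7.
3 rows match — count = 3.

3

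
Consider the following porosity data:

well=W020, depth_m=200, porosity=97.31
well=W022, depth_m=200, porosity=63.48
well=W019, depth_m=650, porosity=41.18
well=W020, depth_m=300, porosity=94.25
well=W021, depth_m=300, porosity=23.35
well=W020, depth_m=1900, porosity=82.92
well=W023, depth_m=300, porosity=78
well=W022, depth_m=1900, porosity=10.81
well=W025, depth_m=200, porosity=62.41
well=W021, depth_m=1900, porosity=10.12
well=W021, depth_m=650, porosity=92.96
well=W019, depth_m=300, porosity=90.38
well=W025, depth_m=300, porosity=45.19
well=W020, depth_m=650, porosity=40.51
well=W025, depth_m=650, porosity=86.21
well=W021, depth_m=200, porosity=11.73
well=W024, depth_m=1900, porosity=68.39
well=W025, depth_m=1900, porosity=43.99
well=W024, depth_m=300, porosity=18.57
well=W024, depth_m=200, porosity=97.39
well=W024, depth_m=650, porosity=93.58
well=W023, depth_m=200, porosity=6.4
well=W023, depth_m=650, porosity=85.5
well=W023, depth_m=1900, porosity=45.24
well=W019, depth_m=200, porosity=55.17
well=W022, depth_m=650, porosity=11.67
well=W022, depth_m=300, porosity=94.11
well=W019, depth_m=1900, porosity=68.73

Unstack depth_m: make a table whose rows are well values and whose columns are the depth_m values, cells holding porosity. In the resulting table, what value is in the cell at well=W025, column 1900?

43.99

Wide layout: rows indexed by well, columns are the 4 distinct depth_m values (200, 650, 300, 1900).
Cell (well=W025, depth_m=1900) draws from the long row where well=W025 and depth_m=1900, which has porosity=43.99.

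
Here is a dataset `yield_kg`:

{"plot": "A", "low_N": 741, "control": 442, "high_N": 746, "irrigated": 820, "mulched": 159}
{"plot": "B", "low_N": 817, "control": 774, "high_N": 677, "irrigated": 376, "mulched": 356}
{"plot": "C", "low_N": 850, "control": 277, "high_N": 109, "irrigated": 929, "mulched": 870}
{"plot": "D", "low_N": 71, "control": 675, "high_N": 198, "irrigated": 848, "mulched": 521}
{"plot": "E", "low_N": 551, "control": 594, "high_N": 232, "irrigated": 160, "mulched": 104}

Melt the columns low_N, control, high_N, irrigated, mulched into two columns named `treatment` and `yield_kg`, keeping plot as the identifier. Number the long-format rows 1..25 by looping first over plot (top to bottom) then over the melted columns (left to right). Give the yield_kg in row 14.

929

25 rows total (5 × 5). Row 14: index ⌊(14-1)/5⌋ = 2 into plot → C; (14-1) mod 5 = 3 into the melted columns → irrigated.
So row 14 is (C, irrigated, 929); yield_kg = 929.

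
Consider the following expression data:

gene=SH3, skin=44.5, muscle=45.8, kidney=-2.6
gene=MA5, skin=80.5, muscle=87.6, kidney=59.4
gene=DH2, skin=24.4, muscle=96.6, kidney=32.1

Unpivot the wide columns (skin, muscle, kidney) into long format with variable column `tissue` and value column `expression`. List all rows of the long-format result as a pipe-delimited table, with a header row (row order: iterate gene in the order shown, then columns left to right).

Each (gene, column) pair becomes one row: 3 × 3 = 9 rows.
For example, (SH3, skin) → expression=44.5.

| gene | tissue | expression |
| SH3 | skin | 44.5 |
| SH3 | muscle | 45.8 |
| SH3 | kidney | -2.6 |
| MA5 | skin | 80.5 |
| MA5 | muscle | 87.6 |
| MA5 | kidney | 59.4 |
| DH2 | skin | 24.4 |
| DH2 | muscle | 96.6 |
| DH2 | kidney | 32.1 |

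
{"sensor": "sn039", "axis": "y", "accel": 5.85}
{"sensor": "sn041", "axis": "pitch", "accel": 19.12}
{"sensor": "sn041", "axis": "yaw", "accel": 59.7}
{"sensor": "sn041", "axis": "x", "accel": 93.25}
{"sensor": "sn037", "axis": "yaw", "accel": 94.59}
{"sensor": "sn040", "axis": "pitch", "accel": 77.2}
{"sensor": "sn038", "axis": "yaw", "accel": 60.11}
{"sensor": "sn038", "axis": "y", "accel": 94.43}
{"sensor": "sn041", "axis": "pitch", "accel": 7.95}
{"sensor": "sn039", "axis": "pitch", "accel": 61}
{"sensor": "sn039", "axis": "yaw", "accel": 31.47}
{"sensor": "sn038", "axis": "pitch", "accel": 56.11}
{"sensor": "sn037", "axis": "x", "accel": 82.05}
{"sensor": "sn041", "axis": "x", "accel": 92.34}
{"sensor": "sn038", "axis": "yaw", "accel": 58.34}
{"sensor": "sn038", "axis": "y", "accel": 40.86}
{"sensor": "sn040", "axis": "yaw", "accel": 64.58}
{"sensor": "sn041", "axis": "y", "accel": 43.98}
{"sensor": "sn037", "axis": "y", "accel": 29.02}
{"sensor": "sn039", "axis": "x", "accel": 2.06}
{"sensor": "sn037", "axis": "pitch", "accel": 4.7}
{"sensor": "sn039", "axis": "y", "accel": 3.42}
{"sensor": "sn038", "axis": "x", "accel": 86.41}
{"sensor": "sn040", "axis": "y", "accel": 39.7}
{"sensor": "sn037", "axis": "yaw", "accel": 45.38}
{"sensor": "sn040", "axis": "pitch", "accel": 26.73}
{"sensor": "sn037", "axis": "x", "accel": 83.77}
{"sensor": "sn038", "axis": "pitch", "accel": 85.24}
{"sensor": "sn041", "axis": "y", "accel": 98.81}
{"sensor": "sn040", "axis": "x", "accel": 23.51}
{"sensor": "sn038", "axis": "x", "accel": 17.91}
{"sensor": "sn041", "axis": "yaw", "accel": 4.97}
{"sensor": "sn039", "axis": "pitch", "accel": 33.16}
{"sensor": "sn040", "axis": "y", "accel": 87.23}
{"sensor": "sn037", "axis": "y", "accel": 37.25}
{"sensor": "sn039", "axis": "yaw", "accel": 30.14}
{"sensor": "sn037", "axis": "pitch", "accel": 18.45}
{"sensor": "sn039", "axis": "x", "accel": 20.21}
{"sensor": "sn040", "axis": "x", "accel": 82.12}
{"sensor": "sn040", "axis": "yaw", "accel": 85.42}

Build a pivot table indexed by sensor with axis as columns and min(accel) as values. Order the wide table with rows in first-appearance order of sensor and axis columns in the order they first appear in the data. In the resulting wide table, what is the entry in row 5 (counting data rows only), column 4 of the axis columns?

17.91

With rows in first-appearance order of sensor, row 5 is sensor=sn038. axis columns in first-appearance order: y, pitch, yaw, x; column 4 is x.
Long rows with sensor=sn038, axis=x: min(86.41, 17.91) = 17.91.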